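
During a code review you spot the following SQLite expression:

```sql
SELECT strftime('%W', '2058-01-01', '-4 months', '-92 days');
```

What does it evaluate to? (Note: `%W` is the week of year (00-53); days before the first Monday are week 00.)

22

First apply '-4 months', '-92 days': 2058-01-01 → 2057-06-01.
2057-06-01 is a Friday. SQLite's %W counts Mondays since the year started; the result is 22.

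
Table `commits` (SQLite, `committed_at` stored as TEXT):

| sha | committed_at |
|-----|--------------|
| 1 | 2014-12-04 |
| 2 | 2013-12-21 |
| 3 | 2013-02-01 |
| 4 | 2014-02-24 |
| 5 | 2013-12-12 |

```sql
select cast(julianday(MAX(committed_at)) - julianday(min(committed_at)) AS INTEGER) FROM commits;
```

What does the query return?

671

MIN = 2013-02-01, MAX = 2014-12-04.
27 days remain in February 2013 after the 1st (28 − 1).
Full months from March 2013 through November 2014 contribute their day counts.
Then 4 days into December 2014.
Total: 27 + 31 + 30 + 31 + 30 + 31 + 31 + 30 + 31 + 30 + 31 + 31 + 28 + 31 + 30 + 31 + 30 + 31 + 31 + 30 + 31 + 30 + 4 = 671.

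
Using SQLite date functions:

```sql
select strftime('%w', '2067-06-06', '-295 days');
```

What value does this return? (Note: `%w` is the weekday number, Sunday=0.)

First apply '-295 days': 2067-06-06 → 2066-08-15.
2066-08-15 is a Sunday; with Sunday=0 that is 0.

0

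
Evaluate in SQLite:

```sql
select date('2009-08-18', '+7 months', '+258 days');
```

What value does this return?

Adding +7 months to 2009-08-18 gives 2010-03-18.
Applying '+258 days' to 2010-03-18: counting 258 days forward gives 2010-12-01.

2010-12-01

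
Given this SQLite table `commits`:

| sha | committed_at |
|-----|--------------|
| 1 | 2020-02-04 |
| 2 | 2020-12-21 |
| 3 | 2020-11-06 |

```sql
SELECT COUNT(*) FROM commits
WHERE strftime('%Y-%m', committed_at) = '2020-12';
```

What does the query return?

1

Rows with year-month 2020-12: 2020-12-21 → 1.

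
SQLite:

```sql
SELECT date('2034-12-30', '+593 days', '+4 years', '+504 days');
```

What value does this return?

2041-12-31

Applying '+593 days' to 2034-12-30: counting 593 days forward gives 2036-08-14.
Adding +4 years to 2036-08-14 gives 2040-08-14.
Applying '+504 days' to 2040-08-14: counting 504 days forward gives 2041-12-31.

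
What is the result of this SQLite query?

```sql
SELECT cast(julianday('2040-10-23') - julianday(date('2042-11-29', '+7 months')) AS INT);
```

Adding +7 months to 2042-11-29 gives 2043-06-29.
8 days remain in October 2040 after the 23rd (31 − 23).
Full months from November 2040 through May 2043 contribute their day counts.
Then 29 days into June 2043.
Total: 8 + 30 + 31 + 31 + 28 + 31 + 30 + 31 + 30 + 31 + 31 + 30 + 31 + 30 + 31 + 31 + 28 + 31 + 30 + 31 + 30 + 31 + 31 + 30 + 31 + 30 + 31 + 31 + 28 + 31 + 30 + 31 + 29 = 979.
The subtraction is earlier − later, so the result is −979 → -979.

-979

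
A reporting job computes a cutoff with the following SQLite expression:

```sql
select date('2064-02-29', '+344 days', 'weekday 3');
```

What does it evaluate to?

Applying '+344 days' to 2064-02-29: counting 344 days forward gives 2065-02-07.
`weekday 3` advances to the next Wednesday; 2065-02-07 is a Saturday, so it moves forward to 2065-02-11.

2065-02-11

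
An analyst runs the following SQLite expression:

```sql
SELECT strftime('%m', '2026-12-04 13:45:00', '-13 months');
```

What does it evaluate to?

First apply '-13 months': 2026-12-04 13:45:00 → 2025-11-04 13:45:00.
`%m` extracts the 2-digit month (01-12): 11.

11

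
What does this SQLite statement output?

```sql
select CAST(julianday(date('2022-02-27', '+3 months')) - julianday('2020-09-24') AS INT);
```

Adding +3 months to 2022-02-27 gives 2022-05-27.
6 days remain in September 2020 after the 24th (30 − 24).
Full months from October 2020 through April 2022 contribute their day counts.
Then 27 days into May 2022.
Total: 6 + 31 + 30 + 31 + 31 + 28 + 31 + 30 + 31 + 30 + 31 + 31 + 30 + 31 + 30 + 31 + 31 + 28 + 31 + 30 + 27 = 610.

610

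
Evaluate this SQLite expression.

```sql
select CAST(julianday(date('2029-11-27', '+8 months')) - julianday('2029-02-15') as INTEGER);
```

Adding +8 months to 2029-11-27 gives 2030-07-27.
13 days remain in February 2029 after the 15th (28 − 15).
Full months from March 2029 through June 2030 contribute their day counts.
Then 27 days into July 2030.
Total: 13 + 31 + 30 + 31 + 30 + 31 + 31 + 30 + 31 + 30 + 31 + 31 + 28 + 31 + 30 + 31 + 30 + 27 = 527.

527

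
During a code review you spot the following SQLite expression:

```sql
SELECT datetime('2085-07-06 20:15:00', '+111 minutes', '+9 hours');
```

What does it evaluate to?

2085-07-07 07:06:00

111 minutes = 1h 51m; +111 minutes from 2085-07-06 20:15:00 is 2085-07-06 22:06:00.
+9 hours from 2085-07-06 22:06:00 is 2085-07-07 07:06:00 (crosses midnight).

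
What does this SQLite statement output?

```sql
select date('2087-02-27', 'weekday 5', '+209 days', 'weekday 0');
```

`weekday 5` advances to the next Friday; 2087-02-27 is a Thursday, so it moves forward to 2087-02-28.
Applying '+209 days' to 2087-02-28: counting 209 days forward gives 2087-09-25.
`weekday 0` advances to the next Sunday; 2087-09-25 is a Thursday, so it moves forward to 2087-09-28.

2087-09-28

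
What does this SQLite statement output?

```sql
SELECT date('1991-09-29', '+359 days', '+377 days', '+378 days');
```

1994-10-17

Applying '+359 days' to 1991-09-29: counting 359 days forward gives 1992-09-22.
Applying '+377 days' to 1992-09-22: counting 377 days forward gives 1993-10-04.
Applying '+378 days' to 1993-10-04: counting 378 days forward gives 1994-10-17.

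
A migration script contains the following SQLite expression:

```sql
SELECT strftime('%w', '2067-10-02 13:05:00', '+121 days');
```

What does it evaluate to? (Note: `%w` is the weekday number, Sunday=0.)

2

First apply '+121 days': 2067-10-02 13:05:00 → 2068-01-31 13:05:00.
2068-01-31 is a Tuesday; with Sunday=0 that is 2.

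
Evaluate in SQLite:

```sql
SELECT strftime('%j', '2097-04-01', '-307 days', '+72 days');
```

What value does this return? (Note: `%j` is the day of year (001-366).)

222

First apply '-307 days', '+72 days': 2097-04-01 → 2096-08-09.
Day-of-year for 2096-08-09: days since 2096-01-01 inclusive = 222, zero-padded to 222.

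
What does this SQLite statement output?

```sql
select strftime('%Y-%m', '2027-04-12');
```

`%Y-%m` extracts the year-month: 2027-04.

2027-04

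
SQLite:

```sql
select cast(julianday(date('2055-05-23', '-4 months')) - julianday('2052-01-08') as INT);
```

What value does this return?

Adding -4 months to 2055-05-23 gives 2055-01-23.
23 days remain in January 2052 after the 8th (31 − 8).
Full months from February 2052 through December 2054 contribute their day counts.
Then 23 days into January 2055.
Total: 23 + 29 + 31 + 30 + 31 + 30 + 31 + 31 + 30 + 31 + 30 + 31 + 31 + 28 + 31 + 30 + 31 + 30 + 31 + 31 + 30 + 31 + 30 + 31 + 31 + 28 + 31 + 30 + 31 + 30 + 31 + 31 + 30 + 31 + 30 + 31 + 23 = 1111.

1111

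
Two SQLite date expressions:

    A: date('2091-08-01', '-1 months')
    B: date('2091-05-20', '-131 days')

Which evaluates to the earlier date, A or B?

B

A = 2091-07-01.
B = 2091-01-09.
B is earlier.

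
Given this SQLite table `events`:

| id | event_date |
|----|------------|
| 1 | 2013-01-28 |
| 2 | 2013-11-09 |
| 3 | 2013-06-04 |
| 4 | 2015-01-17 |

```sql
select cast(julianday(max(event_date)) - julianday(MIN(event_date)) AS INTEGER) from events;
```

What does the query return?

MIN = 2013-01-28, MAX = 2015-01-17.
3 days remain in January 2013 after the 28th (31 − 28).
Full months from February 2013 through December 2014 contribute their day counts.
Then 17 days into January 2015.
Total: 3 + 28 + 31 + 30 + 31 + 30 + 31 + 31 + 30 + 31 + 30 + 31 + 31 + 28 + 31 + 30 + 31 + 30 + 31 + 31 + 30 + 31 + 30 + 31 + 17 = 719.

719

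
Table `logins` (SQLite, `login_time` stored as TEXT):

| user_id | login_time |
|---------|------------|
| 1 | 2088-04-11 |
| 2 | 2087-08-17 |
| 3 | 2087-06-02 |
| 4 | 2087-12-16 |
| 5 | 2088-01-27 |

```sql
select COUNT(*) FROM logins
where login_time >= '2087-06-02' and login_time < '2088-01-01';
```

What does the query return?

3

Rows in [2087-06-02, 2088-01-01): 2087-08-17, 2087-06-02, 2087-12-16 → 3 rows.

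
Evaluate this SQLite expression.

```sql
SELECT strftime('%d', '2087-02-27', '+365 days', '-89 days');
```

30

First apply '+365 days', '-89 days': 2087-02-27 → 2087-11-30.
`%d` extracts the 2-digit day of month: 30.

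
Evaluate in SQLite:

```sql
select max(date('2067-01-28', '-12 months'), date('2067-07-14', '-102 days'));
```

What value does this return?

2067-04-03

date('2067-01-28', '-12 months') → 2066-01-28.
date('2067-07-14', '-102 days') → 2067-04-03.
Later of the two is 2067-04-03.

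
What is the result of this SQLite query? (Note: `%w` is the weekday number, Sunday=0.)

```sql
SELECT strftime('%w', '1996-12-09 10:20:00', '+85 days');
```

First apply '+85 days': 1996-12-09 10:20:00 → 1997-03-04 10:20:00.
1997-03-04 is a Tuesday; with Sunday=0 that is 2.

2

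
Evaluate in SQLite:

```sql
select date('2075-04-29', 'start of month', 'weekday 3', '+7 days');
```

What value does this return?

`start of month` rewinds 2075-04-29 to 2075-04-01.
`weekday 3` advances to the next Wednesday; 2075-04-01 is a Monday, so it moves forward to 2075-04-03.
Advancing 7 more days within April lands on 2075-04-10.

2075-04-10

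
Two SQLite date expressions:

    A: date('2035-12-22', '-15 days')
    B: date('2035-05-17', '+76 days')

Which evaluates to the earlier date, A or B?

A = 2035-12-07.
B = 2035-08-01.
B is earlier.

B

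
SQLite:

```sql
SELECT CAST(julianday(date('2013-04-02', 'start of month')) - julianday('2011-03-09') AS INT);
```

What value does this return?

754

`start of month` rewinds 2013-04-02 to 2013-04-01.
22 days remain in March 2011 after the 9th (31 − 9).
Full months from April 2011 through March 2013 contribute their day counts.
Then 1 day into April 2013.
Total: 22 + 30 + 31 + 30 + 31 + 31 + 30 + 31 + 30 + 31 + 31 + 29 + 31 + 30 + 31 + 30 + 31 + 31 + 30 + 31 + 30 + 31 + 31 + 28 + 31 + 1 = 754.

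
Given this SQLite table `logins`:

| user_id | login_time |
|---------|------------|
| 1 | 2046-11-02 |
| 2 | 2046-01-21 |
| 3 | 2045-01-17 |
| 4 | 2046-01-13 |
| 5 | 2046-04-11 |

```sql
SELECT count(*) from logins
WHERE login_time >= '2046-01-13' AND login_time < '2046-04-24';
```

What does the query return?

Rows in [2046-01-13, 2046-04-24): 2046-01-21, 2046-01-13, 2046-04-11 → 3 rows.

3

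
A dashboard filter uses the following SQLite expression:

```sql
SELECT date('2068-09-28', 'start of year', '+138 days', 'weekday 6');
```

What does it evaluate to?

2068-05-19

`start of year` rewinds 2068-09-28 to 2068-01-01.
Applying '+138 days' to 2068-01-01: counting 138 days forward gives 2068-05-18.
`weekday 6` advances to the next Saturday; 2068-05-18 is a Friday, so it moves forward to 2068-05-19.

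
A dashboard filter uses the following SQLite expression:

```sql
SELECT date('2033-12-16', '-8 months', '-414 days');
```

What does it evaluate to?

2032-02-27

Adding -8 months to 2033-12-16 gives 2033-04-16.
Applying '-414 days' to 2033-04-16: counting 414 days back gives 2032-02-27.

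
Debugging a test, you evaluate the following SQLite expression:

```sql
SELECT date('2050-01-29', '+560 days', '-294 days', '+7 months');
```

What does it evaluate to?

2051-05-22

Applying '+560 days' to 2050-01-29: counting 560 days forward gives 2051-08-12.
Applying '-294 days' to 2051-08-12: counting 294 days back gives 2050-10-22.
Adding +7 months to 2050-10-22 gives 2051-05-22.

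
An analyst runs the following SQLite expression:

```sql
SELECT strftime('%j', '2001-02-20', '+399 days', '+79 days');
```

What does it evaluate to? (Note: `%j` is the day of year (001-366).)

164

First apply '+399 days', '+79 days': 2001-02-20 → 2002-06-13.
Day-of-year for 2002-06-13: days since 2002-01-01 inclusive = 164, zero-padded to 164.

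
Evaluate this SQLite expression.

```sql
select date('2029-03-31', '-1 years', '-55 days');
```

Adding -1 year to 2029-03-31 gives 2028-03-31.
Applying '-55 days' to 2028-03-31: counting 55 days back gives 2028-02-05.

2028-02-05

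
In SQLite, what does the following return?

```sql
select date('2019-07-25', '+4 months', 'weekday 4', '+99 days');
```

Adding +4 months to 2019-07-25 gives 2019-11-25.
`weekday 4` advances to the next Thursday; 2019-11-25 is a Monday, so it moves forward to 2019-11-28.
Applying '+99 days' to 2019-11-28: counting 99 days forward gives 2020-03-06.

2020-03-06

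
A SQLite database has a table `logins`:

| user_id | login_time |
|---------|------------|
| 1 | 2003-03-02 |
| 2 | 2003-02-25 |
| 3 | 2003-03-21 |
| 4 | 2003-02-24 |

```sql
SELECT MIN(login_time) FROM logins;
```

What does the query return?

MIN over {2003-02-24, 2003-02-25, 2003-03-02, 2003-03-21}.

2003-02-24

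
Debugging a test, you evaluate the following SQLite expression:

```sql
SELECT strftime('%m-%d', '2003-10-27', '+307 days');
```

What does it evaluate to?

08-29

First apply '+307 days': 2003-10-27 → 2004-08-29.
`%m-%d` extracts the month-day: 08-29.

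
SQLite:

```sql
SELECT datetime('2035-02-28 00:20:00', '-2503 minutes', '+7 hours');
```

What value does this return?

2503 minutes = 41h 43m; -2503 minutes from 2035-02-28 00:20:00 is 2035-02-26 06:37:00 (crosses midnight).
+7 hours from 2035-02-26 06:37:00 is 2035-02-26 13:37:00.

2035-02-26 13:37:00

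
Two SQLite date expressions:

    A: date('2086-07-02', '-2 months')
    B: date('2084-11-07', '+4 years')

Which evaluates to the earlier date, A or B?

A

A = 2086-05-02.
B = 2088-11-07.
A is earlier.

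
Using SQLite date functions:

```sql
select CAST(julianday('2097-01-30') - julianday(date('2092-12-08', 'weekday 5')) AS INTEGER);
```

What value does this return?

`weekday 5` advances to the next Friday; 2092-12-08 is a Monday, so it moves forward to 2092-12-12.
19 days remain in December 2092 after the 12th (31 − 12).
Full months from January 2093 through December 2096 contribute their day counts.
Then 30 days into January 2097.
Total: 19 + 31 + 28 + 31 + 30 + 31 + 30 + 31 + 31 + 30 + 31 + 30 + 31 + 31 + 28 + 31 + 30 + 31 + 30 + 31 + 31 + 30 + 31 + 30 + 31 + 31 + 28 + 31 + 30 + 31 + 30 + 31 + 31 + 30 + 31 + 30 + 31 + 31 + 29 + 31 + 30 + 31 + 30 + 31 + 31 + 30 + 31 + 30 + 31 + 30 = 1510.

1510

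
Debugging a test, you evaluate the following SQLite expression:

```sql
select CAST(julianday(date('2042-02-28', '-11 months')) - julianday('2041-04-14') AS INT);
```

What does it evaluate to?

Adding -11 months to 2042-02-28 gives 2041-03-28.
3 days remain in March 2041 after the 28th (31 − 28).
Then 14 days into April 2041.
Total: 3 + 14 = 17.
The subtraction is earlier − later, so the result is −17 → -17.

-17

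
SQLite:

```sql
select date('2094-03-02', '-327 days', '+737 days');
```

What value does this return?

Applying '-327 days' to 2094-03-02: counting 327 days back gives 2093-04-09.
Applying '+737 days' to 2093-04-09: counting 737 days forward gives 2095-04-16.

2095-04-16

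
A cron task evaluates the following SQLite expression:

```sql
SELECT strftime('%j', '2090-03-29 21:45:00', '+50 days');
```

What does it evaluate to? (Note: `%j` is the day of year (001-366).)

First apply '+50 days': 2090-03-29 21:45:00 → 2090-05-18 21:45:00.
Day-of-year for 2090-05-18: days since 2090-01-01 inclusive = 138, zero-padded to 138.

138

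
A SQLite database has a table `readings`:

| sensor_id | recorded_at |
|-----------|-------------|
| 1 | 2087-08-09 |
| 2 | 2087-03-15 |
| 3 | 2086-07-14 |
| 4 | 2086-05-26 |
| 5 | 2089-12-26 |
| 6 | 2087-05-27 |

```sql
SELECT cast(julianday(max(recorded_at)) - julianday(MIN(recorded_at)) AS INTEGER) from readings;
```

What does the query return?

1310

MIN = 2086-05-26, MAX = 2089-12-26.
5 days remain in May 2086 after the 26th (31 − 26).
Full months from June 2086 through November 2089 contribute their day counts.
Then 26 days into December 2089.
Total: 5 + 30 + 31 + 31 + 30 + 31 + 30 + 31 + 31 + 28 + 31 + 30 + 31 + 30 + 31 + 31 + 30 + 31 + 30 + 31 + 31 + 29 + 31 + 30 + 31 + 30 + 31 + 31 + 30 + 31 + 30 + 31 + 31 + 28 + 31 + 30 + 31 + 30 + 31 + 31 + 30 + 31 + 30 + 26 = 1310.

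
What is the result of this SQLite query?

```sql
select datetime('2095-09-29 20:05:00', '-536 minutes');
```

2095-09-29 11:09:00

536 minutes = 8h 56m; -536 minutes from 2095-09-29 20:05:00 is 2095-09-29 11:09:00.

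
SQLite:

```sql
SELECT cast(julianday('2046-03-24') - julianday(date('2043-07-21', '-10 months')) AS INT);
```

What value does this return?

Adding -10 months to 2043-07-21 gives 2042-09-21.
9 days remain in September 2042 after the 21st (30 − 21).
Full months from October 2042 through February 2046 contribute their day counts.
Then 24 days into March 2046.
Total: 9 + 31 + 30 + 31 + 31 + 28 + 31 + 30 + 31 + 30 + 31 + 31 + 30 + 31 + 30 + 31 + 31 + 29 + 31 + 30 + 31 + 30 + 31 + 31 + 30 + 31 + 30 + 31 + 31 + 28 + 31 + 30 + 31 + 30 + 31 + 31 + 30 + 31 + 30 + 31 + 31 + 28 + 24 = 1280.

1280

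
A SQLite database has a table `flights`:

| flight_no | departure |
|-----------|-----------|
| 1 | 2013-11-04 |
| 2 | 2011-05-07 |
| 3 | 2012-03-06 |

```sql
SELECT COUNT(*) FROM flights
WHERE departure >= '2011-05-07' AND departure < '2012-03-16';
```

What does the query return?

2

Rows in [2011-05-07, 2012-03-16): 2011-05-07, 2012-03-06 → 2 rows.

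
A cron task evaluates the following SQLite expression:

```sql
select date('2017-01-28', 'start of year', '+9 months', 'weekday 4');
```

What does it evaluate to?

`start of year` rewinds 2017-01-28 to 2017-01-01.
Adding +9 months to 2017-01-01 gives 2017-10-01.
`weekday 4` advances to the next Thursday; 2017-10-01 is a Sunday, so it moves forward to 2017-10-05.

2017-10-05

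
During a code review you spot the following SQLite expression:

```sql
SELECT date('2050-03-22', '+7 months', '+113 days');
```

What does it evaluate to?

2051-02-12

Adding +7 months to 2050-03-22 gives 2050-10-22.
Applying '+113 days' to 2050-10-22: counting 113 days forward gives 2051-02-12.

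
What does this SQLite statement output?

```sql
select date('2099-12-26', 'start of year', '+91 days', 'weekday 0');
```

2099-04-05

`start of year` rewinds 2099-12-26 to 2099-01-01.
Applying '+91 days' to 2099-01-01: counting 91 days forward gives 2099-04-02.
`weekday 0` advances to the next Sunday; 2099-04-02 is a Thursday, so it moves forward to 2099-04-05.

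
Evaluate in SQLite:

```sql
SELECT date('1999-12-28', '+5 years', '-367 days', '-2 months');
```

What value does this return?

2003-10-27

Adding +5 years to 1999-12-28 gives 2004-12-28.
Applying '-367 days' to 2004-12-28: counting 367 days back gives 2003-12-27.
Adding -2 months to 2003-12-27 gives 2003-10-27.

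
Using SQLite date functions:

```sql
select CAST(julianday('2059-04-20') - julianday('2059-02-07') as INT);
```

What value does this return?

21 days remain in February 2059 after the 7th (28 − 7).
March 2059: 31 days.
Then 20 days into April 2059.
Total: 21 + 31 + 20 = 72.

72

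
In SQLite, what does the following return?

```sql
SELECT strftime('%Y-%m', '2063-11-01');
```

`%Y-%m` extracts the year-month: 2063-11.

2063-11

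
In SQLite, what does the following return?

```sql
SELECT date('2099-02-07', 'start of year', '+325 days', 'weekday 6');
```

2099-11-28

`start of year` rewinds 2099-02-07 to 2099-01-01.
Applying '+325 days' to 2099-01-01: counting 325 days forward gives 2099-11-22.
`weekday 6` advances to the next Saturday; 2099-11-22 is a Sunday, so it moves forward to 2099-11-28.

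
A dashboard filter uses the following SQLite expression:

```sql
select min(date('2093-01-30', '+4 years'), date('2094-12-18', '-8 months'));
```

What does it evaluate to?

date('2093-01-30', '+4 years') → 2097-01-30.
date('2094-12-18', '-8 months') → 2094-04-18.
Earlier of the two is 2094-04-18.

2094-04-18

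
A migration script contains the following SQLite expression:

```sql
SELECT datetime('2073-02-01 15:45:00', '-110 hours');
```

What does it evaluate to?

2073-01-28 01:45:00

-110 hours from 2073-02-01 15:45:00 is 2073-01-28 01:45:00 (crosses midnight).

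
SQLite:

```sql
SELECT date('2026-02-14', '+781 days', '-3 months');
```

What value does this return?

Applying '+781 days' to 2026-02-14: counting 781 days forward gives 2028-04-05.
Adding -3 months to 2028-04-05 gives 2028-01-05.

2028-01-05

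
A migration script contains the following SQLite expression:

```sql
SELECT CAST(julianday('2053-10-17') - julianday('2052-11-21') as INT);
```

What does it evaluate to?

9 days remain in November 2052 after the 21st (30 − 21).
Full months from December 2052 through September 2053 contribute their day counts.
Then 17 days into October 2053.
Total: 9 + 31 + 31 + 28 + 31 + 30 + 31 + 30 + 31 + 31 + 30 + 17 = 330.

330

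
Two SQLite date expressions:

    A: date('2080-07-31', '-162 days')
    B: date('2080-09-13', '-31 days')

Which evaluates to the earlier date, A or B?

A

A = 2080-02-20.
B = 2080-08-13.
A is earlier.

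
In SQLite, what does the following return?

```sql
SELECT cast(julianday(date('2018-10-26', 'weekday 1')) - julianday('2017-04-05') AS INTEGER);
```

572

`weekday 1` advances to the next Monday; 2018-10-26 is a Friday, so it moves forward to 2018-10-29.
25 days remain in April 2017 after the 5th (30 − 5).
Full months from May 2017 through September 2018 contribute their day counts.
Then 29 days into October 2018.
Total: 25 + 31 + 30 + 31 + 31 + 30 + 31 + 30 + 31 + 31 + 28 + 31 + 30 + 31 + 30 + 31 + 31 + 30 + 29 = 572.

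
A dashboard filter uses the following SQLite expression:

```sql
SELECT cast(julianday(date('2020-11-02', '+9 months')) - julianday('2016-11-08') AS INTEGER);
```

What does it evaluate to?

1728

Adding +9 months to 2020-11-02 gives 2021-08-02.
22 days remain in November 2016 after the 8th (30 − 8).
Full months from December 2016 through July 2021 contribute their day counts.
Then 2 days into August 2021.
Total: 22 + 31 + 31 + 28 + 31 + 30 + 31 + 30 + 31 + 31 + 30 + 31 + 30 + 31 + 31 + 28 + 31 + 30 + 31 + 30 + 31 + 31 + 30 + 31 + 30 + 31 + 31 + 28 + 31 + 30 + 31 + 30 + 31 + 31 + 30 + 31 + 30 + 31 + 31 + 29 + 31 + 30 + 31 + 30 + 31 + 31 + 30 + 31 + 30 + 31 + 31 + 28 + 31 + 30 + 31 + 30 + 31 + 2 = 1728.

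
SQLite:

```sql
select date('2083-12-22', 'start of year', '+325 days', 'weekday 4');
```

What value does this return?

2083-11-25

`start of year` rewinds 2083-12-22 to 2083-01-01.
Applying '+325 days' to 2083-01-01: counting 325 days forward gives 2083-11-22.
`weekday 4` advances to the next Thursday; 2083-11-22 is a Monday, so it moves forward to 2083-11-25.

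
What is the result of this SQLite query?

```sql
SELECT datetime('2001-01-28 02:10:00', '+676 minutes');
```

676 minutes = 11h 16m; +676 minutes from 2001-01-28 02:10:00 is 2001-01-28 13:26:00.

2001-01-28 13:26:00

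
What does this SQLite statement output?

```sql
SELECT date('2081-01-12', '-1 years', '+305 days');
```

2080-11-12

Adding -1 year to 2081-01-12 gives 2080-01-12.
Applying '+305 days' to 2080-01-12: counting 305 days forward gives 2080-11-12.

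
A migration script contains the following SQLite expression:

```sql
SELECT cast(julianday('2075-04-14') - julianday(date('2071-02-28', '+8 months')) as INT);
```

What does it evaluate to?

Adding +8 months to 2071-02-28 gives 2071-10-28.
3 days remain in October 2071 after the 28th (31 − 28).
Full months from November 2071 through March 2075 contribute their day counts.
Then 14 days into April 2075.
Total: 3 + 30 + 31 + 31 + 29 + 31 + 30 + 31 + 30 + 31 + 31 + 30 + 31 + 30 + 31 + 31 + 28 + 31 + 30 + 31 + 30 + 31 + 31 + 30 + 31 + 30 + 31 + 31 + 28 + 31 + 30 + 31 + 30 + 31 + 31 + 30 + 31 + 30 + 31 + 31 + 28 + 31 + 14 = 1264.

1264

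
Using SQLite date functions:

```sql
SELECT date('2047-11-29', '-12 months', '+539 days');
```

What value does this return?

2048-05-21

Adding -12 months to 2047-11-29 gives 2046-11-29.
Applying '+539 days' to 2046-11-29: counting 539 days forward gives 2048-05-21.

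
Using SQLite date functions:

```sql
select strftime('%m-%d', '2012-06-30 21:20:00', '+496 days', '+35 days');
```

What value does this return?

12-13

First apply '+496 days', '+35 days': 2012-06-30 21:20:00 → 2013-12-13 21:20:00.
`%m-%d` extracts the month-day: 12-13.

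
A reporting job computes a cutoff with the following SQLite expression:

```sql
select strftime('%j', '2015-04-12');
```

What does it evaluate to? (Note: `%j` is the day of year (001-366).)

Day-of-year for 2015-04-12: days since 2015-01-01 inclusive = 102, zero-padded to 102.

102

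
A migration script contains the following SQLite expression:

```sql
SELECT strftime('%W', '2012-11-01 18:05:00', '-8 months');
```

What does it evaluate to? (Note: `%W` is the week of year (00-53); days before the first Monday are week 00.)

First apply '-8 months': 2012-11-01 18:05:00 → 2012-03-01 18:05:00.
2012-03-01 is a Thursday. SQLite's %W counts Mondays since the year started; the result is 09.

09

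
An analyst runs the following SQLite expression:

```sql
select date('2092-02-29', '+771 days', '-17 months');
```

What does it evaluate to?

2092-11-10

Applying '+771 days' to 2092-02-29: counting 771 days forward gives 2094-04-10.
Adding -17 months to 2094-04-10 gives 2092-11-10.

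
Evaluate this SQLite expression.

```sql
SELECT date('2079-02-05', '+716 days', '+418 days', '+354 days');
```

2083-03-04

Applying '+716 days' to 2079-02-05: counting 716 days forward gives 2081-01-21.
Applying '+418 days' to 2081-01-21: counting 418 days forward gives 2082-03-15.
Applying '+354 days' to 2082-03-15: counting 354 days forward gives 2083-03-04.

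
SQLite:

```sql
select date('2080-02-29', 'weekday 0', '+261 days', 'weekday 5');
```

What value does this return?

`weekday 0` advances to the next Sunday; 2080-02-29 is a Thursday, so it moves forward to 2080-03-03.
Applying '+261 days' to 2080-03-03: counting 261 days forward gives 2080-11-19.
`weekday 5` advances to the next Friday; 2080-11-19 is a Tuesday, so it moves forward to 2080-11-22.

2080-11-22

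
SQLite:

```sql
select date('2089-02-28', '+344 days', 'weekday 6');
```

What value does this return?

Applying '+344 days' to 2089-02-28: counting 344 days forward gives 2090-02-07.
`weekday 6` advances to the next Saturday; 2090-02-07 is a Tuesday, so it moves forward to 2090-02-11.

2090-02-11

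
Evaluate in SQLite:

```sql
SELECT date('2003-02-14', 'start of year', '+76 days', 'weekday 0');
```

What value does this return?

2003-03-23

`start of year` rewinds 2003-02-14 to 2003-01-01.
Applying '+76 days' to 2003-01-01: counting 76 days forward gives 2003-03-18.
`weekday 0` advances to the next Sunday; 2003-03-18 is a Tuesday, so it moves forward to 2003-03-23.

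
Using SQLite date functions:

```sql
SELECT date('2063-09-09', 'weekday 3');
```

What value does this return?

2063-09-12

`weekday 3` advances to the next Wednesday; 2063-09-09 is a Sunday, so it moves forward to 2063-09-12.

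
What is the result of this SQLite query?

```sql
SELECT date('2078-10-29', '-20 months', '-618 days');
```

2075-06-22

Adding -20 months to 2078-10-29 targets 2077-02-29. February 2077 has only 28 days, so SQLite normalizes the 1-day overflow forward to 2077-03-01.
Applying '-618 days' to 2077-03-01: counting 618 days back gives 2075-06-22.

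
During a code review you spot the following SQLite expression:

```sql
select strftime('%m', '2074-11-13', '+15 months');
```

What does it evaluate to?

First apply '+15 months': 2074-11-13 → 2076-02-13.
`%m` extracts the 2-digit month (01-12): 02.

02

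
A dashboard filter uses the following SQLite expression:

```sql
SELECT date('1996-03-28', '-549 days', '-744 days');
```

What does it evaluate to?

Applying '-549 days' to 1996-03-28: counting 549 days back gives 1994-09-26.
Applying '-744 days' to 1994-09-26: counting 744 days back gives 1992-09-12.

1992-09-12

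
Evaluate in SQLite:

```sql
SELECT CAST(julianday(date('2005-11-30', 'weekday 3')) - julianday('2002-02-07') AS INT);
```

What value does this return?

`weekday 3` advances to the next Wednesday; 2005-11-30 is already a Wednesday, so it stays at 2005-11-30.
21 days remain in February 2002 after the 7th (28 − 7).
Full months from March 2002 through October 2005 contribute their day counts.
Then 30 days into November 2005.
Total: 21 + 31 + 30 + 31 + 30 + 31 + 31 + 30 + 31 + 30 + 31 + 31 + 28 + 31 + 30 + 31 + 30 + 31 + 31 + 30 + 31 + 30 + 31 + 31 + 29 + 31 + 30 + 31 + 30 + 31 + 31 + 30 + 31 + 30 + 31 + 31 + 28 + 31 + 30 + 31 + 30 + 31 + 31 + 30 + 31 + 30 = 1392.

1392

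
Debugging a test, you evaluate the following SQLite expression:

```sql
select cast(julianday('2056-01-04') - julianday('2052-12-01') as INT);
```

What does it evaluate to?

30 days remain in December 2052 after the 1st (31 − 1).
Full months from January 2053 through December 2055 contribute their day counts.
Then 4 days into January 2056.
Total: 30 + 31 + 28 + 31 + 30 + 31 + 30 + 31 + 31 + 30 + 31 + 30 + 31 + 31 + 28 + 31 + 30 + 31 + 30 + 31 + 31 + 30 + 31 + 30 + 31 + 31 + 28 + 31 + 30 + 31 + 30 + 31 + 31 + 30 + 31 + 30 + 31 + 4 = 1129.

1129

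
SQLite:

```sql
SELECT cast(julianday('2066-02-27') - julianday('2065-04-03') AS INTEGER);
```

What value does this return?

27 days remain in April 2065 after the 3rd (30 − 3).
Full months from May 2065 through January 2066 contribute their day counts.
Then 27 days into February 2066.
Total: 27 + 31 + 30 + 31 + 31 + 30 + 31 + 30 + 31 + 31 + 27 = 330.

330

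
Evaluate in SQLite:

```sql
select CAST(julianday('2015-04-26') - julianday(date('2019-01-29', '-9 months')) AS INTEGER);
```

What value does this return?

-1099

Adding -9 months to 2019-01-29 gives 2018-04-29.
4 days remain in April 2015 after the 26th (30 − 26).
Full months from May 2015 through March 2018 contribute their day counts.
Then 29 days into April 2018.
Total: 4 + 31 + 30 + 31 + 31 + 30 + 31 + 30 + 31 + 31 + 29 + 31 + 30 + 31 + 30 + 31 + 31 + 30 + 31 + 30 + 31 + 31 + 28 + 31 + 30 + 31 + 30 + 31 + 31 + 30 + 31 + 30 + 31 + 31 + 28 + 31 + 29 = 1099.
The subtraction is earlier − later, so the result is −1099 → -1099.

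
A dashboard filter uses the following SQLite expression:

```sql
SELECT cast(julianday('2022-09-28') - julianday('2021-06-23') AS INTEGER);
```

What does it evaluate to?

462

7 days remain in June 2021 after the 23rd (30 − 23).
Full months from July 2021 through August 2022 contribute their day counts.
Then 28 days into September 2022.
Total: 7 + 31 + 31 + 30 + 31 + 30 + 31 + 31 + 28 + 31 + 30 + 31 + 30 + 31 + 31 + 28 = 462.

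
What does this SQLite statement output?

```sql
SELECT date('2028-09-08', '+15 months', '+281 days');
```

Adding +15 months to 2028-09-08 gives 2029-12-08.
Applying '+281 days' to 2029-12-08: counting 281 days forward gives 2030-09-15.

2030-09-15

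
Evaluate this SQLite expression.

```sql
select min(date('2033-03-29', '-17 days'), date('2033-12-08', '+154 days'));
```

date('2033-03-29', '-17 days') → 2033-03-12.
date('2033-12-08', '+154 days') → 2034-05-11.
Earlier of the two is 2033-03-12.

2033-03-12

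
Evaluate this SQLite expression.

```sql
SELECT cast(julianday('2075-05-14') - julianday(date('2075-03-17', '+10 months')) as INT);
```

-248

Adding +10 months to 2075-03-17 gives 2076-01-17.
17 days remain in May 2075 after the 14th (31 − 14).
Full months from June 2075 through December 2075 contribute their day counts.
Then 17 days into January 2076.
Total: 17 + 30 + 31 + 31 + 30 + 31 + 30 + 31 + 17 = 248.
The subtraction is earlier − later, so the result is −248 → -248.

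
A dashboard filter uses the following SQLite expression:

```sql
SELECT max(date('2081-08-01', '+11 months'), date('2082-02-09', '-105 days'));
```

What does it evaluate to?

date('2081-08-01', '+11 months') → 2082-07-01.
date('2082-02-09', '-105 days') → 2081-10-27.
Later of the two is 2082-07-01.

2082-07-01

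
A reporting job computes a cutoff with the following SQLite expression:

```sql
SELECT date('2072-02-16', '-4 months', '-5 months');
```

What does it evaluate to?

Adding -4 months to 2072-02-16 gives 2071-10-16.
Adding -5 months to 2071-10-16 gives 2071-05-16.

2071-05-16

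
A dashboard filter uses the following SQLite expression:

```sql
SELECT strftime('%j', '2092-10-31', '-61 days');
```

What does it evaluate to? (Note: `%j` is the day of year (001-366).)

First apply '-61 days': 2092-10-31 → 2092-08-31.
Day-of-year for 2092-08-31: days since 2092-01-01 inclusive = 244, zero-padded to 244.

244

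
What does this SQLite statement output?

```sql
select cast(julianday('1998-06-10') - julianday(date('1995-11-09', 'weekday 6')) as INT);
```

`weekday 6` advances to the next Saturday; 1995-11-09 is a Thursday, so it moves forward to 1995-11-11.
19 days remain in November 1995 after the 11th (30 − 11).
Full months from December 1995 through May 1998 contribute their day counts.
Then 10 days into June 1998.
Total: 19 + 31 + 31 + 29 + 31 + 30 + 31 + 30 + 31 + 31 + 30 + 31 + 30 + 31 + 31 + 28 + 31 + 30 + 31 + 30 + 31 + 31 + 30 + 31 + 30 + 31 + 31 + 28 + 31 + 30 + 31 + 10 = 942.

942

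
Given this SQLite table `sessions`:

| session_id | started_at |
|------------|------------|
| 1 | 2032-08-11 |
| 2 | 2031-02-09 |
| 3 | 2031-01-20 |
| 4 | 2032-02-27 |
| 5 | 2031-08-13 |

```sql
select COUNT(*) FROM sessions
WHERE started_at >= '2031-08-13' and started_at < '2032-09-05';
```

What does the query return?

Rows in [2031-08-13, 2032-09-05): 2032-08-11, 2032-02-27, 2031-08-13 → 3 rows.

3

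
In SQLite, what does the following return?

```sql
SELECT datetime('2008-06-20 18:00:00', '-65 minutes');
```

65 minutes = 1h 5m; -65 minutes from 2008-06-20 18:00:00 is 2008-06-20 16:55:00.

2008-06-20 16:55:00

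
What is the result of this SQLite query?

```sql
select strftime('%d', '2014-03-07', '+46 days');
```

First apply '+46 days': 2014-03-07 → 2014-04-22.
`%d` extracts the 2-digit day of month: 22.

22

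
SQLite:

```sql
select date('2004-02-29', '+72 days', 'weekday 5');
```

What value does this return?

2004-05-14

Applying '+72 days' to 2004-02-29: counting 72 days forward gives 2004-05-11.
`weekday 5` advances to the next Friday; 2004-05-11 is a Tuesday, so it moves forward to 2004-05-14.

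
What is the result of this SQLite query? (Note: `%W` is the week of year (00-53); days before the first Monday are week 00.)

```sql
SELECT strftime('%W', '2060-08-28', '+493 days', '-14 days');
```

First apply '+493 days', '-14 days': 2060-08-28 → 2061-12-20.
2061-12-20 is a Tuesday. SQLite's %W counts Mondays since the year started; the result is 51.

51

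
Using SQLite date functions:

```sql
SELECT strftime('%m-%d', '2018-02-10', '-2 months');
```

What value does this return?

12-10

First apply '-2 months': 2018-02-10 → 2017-12-10.
`%m-%d` extracts the month-day: 12-10.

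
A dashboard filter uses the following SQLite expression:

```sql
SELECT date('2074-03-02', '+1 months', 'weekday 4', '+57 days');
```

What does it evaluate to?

Adding +1 month to 2074-03-02 gives 2074-04-02.
`weekday 4` advances to the next Thursday; 2074-04-02 is a Monday, so it moves forward to 2074-04-05.
Applying '+57 days' to 2074-04-05: counting 57 days forward gives 2074-06-01.

2074-06-01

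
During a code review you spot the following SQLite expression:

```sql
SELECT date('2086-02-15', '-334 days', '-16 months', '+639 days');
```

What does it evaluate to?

Applying '-334 days' to 2086-02-15: counting 334 days back gives 2085-03-18.
Adding -16 months to 2085-03-18 gives 2083-11-18.
Applying '+639 days' to 2083-11-18: counting 639 days forward gives 2085-08-18.

2085-08-18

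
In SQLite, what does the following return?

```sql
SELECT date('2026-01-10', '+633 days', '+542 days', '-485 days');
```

2027-12-01

Applying '+633 days' to 2026-01-10: counting 633 days forward gives 2027-10-05.
Applying '+542 days' to 2027-10-05: counting 542 days forward gives 2029-03-30.
Applying '-485 days' to 2029-03-30: counting 485 days back gives 2027-12-01.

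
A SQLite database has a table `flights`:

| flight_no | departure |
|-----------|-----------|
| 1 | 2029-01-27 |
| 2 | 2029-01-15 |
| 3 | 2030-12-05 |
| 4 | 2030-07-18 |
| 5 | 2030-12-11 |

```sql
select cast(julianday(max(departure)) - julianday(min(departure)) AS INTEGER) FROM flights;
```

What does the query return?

695

MIN = 2029-01-15, MAX = 2030-12-11.
16 days remain in January 2029 after the 15th (31 − 15).
Full months from February 2029 through November 2030 contribute their day counts.
Then 11 days into December 2030.
Total: 16 + 28 + 31 + 30 + 31 + 30 + 31 + 31 + 30 + 31 + 30 + 31 + 31 + 28 + 31 + 30 + 31 + 30 + 31 + 31 + 30 + 31 + 30 + 11 = 695.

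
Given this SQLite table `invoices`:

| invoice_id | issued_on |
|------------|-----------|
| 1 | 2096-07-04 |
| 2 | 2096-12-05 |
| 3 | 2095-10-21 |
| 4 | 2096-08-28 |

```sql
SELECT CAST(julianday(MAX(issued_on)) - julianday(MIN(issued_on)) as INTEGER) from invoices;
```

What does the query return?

411

MIN = 2095-10-21, MAX = 2096-12-05.
10 days remain in October 2095 after the 21st (31 − 21).
Full months from November 2095 through November 2096 contribute their day counts.
Then 5 days into December 2096.
Total: 10 + 30 + 31 + 31 + 29 + 31 + 30 + 31 + 30 + 31 + 31 + 30 + 31 + 30 + 5 = 411.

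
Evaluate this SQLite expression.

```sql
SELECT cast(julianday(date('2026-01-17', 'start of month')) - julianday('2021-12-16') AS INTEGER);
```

`start of month` rewinds 2026-01-17 to 2026-01-01.
15 days remain in December 2021 after the 16th (31 − 16).
Full months from January 2022 through December 2025 contribute their day counts.
Then 1 day into January 2026.
Total: 15 + 31 + 28 + 31 + 30 + 31 + 30 + 31 + 31 + 30 + 31 + 30 + 31 + 31 + 28 + 31 + 30 + 31 + 30 + 31 + 31 + 30 + 31 + 30 + 31 + 31 + 29 + 31 + 30 + 31 + 30 + 31 + 31 + 30 + 31 + 30 + 31 + 31 + 28 + 31 + 30 + 31 + 30 + 31 + 31 + 30 + 31 + 30 + 31 + 1 = 1477.

1477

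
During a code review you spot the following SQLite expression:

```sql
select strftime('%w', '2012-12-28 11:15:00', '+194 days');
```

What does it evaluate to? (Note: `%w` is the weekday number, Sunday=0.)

3

First apply '+194 days': 2012-12-28 11:15:00 → 2013-07-10 11:15:00.
2013-07-10 is a Wednesday; with Sunday=0 that is 3.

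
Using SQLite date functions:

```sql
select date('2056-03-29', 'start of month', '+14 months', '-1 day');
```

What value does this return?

`start of month` rewinds 2056-03-29 to 2056-03-01.
Adding +14 months to 2056-03-01 gives 2057-05-01.
Going back 1 day from 2057-05-01 reaches 2057-04-30 (last day of April, 30 days).

2057-04-30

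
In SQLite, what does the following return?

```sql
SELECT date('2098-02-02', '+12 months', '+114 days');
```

2099-05-27

Adding +12 months to 2098-02-02 gives 2099-02-02.
Applying '+114 days' to 2099-02-02: counting 114 days forward gives 2099-05-27.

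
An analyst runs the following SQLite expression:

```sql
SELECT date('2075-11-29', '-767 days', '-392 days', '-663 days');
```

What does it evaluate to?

2070-12-03

Applying '-767 days' to 2075-11-29: counting 767 days back gives 2073-10-23.
Applying '-392 days' to 2073-10-23: counting 392 days back gives 2072-09-26.
Applying '-663 days' to 2072-09-26: counting 663 days back gives 2070-12-03.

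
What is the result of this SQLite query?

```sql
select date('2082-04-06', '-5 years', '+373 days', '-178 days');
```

Adding -5 years to 2082-04-06 gives 2077-04-06.
Applying '+373 days' to 2077-04-06: counting 373 days forward gives 2078-04-14.
Applying '-178 days' to 2078-04-14: counting 178 days back gives 2077-10-18.

2077-10-18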